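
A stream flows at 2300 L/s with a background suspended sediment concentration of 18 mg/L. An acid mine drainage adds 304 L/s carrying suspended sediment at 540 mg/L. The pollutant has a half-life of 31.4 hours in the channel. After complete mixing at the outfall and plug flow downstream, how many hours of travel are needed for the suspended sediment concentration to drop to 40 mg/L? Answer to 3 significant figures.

30.8 h

After mixing, C = (2300·18.00 + 304.0·540.0) / 2604 = 205600/2604 = 78.94 mg/L.
Half-life 31.4 h → k = ln 2 / 31.4 = 0.02207 h⁻¹ = 0.5298 d⁻¹.
78.94·exp(−k·t) = 40 → t = ln(78.94/40)/k = 110900 s = 30.80 h.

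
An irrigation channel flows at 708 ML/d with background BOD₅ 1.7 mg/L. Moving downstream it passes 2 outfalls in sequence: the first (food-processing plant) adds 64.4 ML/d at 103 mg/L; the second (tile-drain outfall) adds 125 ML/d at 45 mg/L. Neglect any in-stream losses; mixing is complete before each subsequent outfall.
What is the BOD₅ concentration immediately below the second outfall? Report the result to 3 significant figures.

After outfall 1: Q = 708.0 + 64.40 = 772.4 ML/d; C = (708.0·1.700 + 64.40·103.0)/772.4 = 10.15 mg/L.
After outfall 2: Q = 772.4 + 125.0 = 897.4 ML/d; C = (772.4·10.15 + 125.0·45.00)/897.4 = 15.00 mg/L.

15.0 mg/L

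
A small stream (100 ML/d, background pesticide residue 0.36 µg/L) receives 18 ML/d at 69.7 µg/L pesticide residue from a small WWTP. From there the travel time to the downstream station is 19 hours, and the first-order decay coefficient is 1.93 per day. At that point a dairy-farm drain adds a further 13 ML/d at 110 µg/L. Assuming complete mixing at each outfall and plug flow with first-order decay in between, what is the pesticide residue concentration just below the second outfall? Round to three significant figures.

13.1 µg/L

Flow-weighted average: C = (100.0·0.3600 + 18.00·69.70) / 118.0 = 1291/118.0 = 10.94 µg/L; combined flow 118.0 ML/d.
First-order decay: C = 10.94·exp(−k·t) = 10.94·0.2170 = 2.373 µg/L.
Second outfall: C = (118.0·2.373 + 13.00·110.0)/131.0 = 13.05 µg/L.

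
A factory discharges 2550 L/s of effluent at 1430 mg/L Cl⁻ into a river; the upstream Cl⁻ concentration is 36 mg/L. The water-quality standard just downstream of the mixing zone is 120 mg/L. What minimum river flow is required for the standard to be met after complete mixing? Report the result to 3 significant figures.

Set C_mix = 120: (Q·36.00 + 2550·1430) / (Q + 2550) = 120
→ Q = 2550·(1430 − 120)/(120 − 36.00) = 39770 L/s.

39800 L/s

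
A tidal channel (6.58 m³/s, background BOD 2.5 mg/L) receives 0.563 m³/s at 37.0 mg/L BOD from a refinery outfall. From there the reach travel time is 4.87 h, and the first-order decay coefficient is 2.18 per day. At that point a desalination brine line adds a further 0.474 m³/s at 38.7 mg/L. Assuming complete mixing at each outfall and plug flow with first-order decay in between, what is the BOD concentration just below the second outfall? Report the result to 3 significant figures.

Flow-weighted average: C = (6.580·2.500 + 0.5630·37.00) / 7.143 = 37.28/7.143 = 5.219 mg/L; combined flow 7.143 m³/s.
Applying C = C₀e^(−kt): 5.219 × 0.6425 = 3.353 mg/L.
Second outfall: C = (7.143·3.353 + 0.4740·38.70)/7.617 = 5.553 mg/L.

5.55 mg/L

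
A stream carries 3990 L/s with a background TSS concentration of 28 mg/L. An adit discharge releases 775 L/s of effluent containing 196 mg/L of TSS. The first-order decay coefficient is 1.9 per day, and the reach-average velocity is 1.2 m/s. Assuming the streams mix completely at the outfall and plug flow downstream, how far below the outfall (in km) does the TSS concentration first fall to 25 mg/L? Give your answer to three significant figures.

43.3 km

Mass balance: C = (3990·28.00 + 775.0·196.0) / 4765 = 263600/4765 = 55.32 mg/L.
Set 55.32·exp(−k·t) = 25 → t = ln(55.32/25)/k = 36120 s = 10.03 h.
Distance = v·t = 1.2·36120 = 43350 m = 43.35 km.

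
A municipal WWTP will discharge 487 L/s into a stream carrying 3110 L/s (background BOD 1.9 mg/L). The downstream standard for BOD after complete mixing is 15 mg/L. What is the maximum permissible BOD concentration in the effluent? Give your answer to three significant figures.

At the limit, (Qr·Cr + Qe·Cₑ)/(Qr + Qe) = 15:
Cₑ = (3597·15 − 3110·1.900) / 487.0 = 98.66 mg/L.

98.7 mg/L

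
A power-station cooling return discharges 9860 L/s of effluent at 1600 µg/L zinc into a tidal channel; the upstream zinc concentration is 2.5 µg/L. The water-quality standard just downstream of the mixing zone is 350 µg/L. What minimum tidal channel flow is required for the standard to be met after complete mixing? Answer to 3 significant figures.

35500 L/s

Set C_mix = 350: (Q·2.500 + 9860·1600) / (Q + 9860) = 350
→ Q = 9860·(1600 − 350)/(350 − 2.500) = 35470 L/s.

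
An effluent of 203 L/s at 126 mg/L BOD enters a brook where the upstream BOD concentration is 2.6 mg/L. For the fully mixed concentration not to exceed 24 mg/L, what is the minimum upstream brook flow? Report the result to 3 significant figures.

Set C_mix = 24: (Q·2.600 + 203.0·126.0) / (Q + 203.0) = 24
→ Q = 203.0·(126.0 − 24)/(24 − 2.600) = 967.6 L/s.

968 L/s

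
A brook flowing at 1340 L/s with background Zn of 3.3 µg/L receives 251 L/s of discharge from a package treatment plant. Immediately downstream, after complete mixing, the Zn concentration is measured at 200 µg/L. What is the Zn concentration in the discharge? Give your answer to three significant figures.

1250 µg/L

Mass balance: 1340·3.300 + 251.0·Cₑ = 1591·200.0
→ Cₑ = (1591·200.0 − 1340·3.300) / 251.0 = 1250 µg/L.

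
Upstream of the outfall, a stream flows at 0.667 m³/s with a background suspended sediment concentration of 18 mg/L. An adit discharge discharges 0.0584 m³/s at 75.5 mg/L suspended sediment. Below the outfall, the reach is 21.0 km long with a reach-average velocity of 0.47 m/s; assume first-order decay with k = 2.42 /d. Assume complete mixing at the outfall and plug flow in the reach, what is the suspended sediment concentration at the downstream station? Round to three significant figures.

Mixed concentration C = ΣQC/ΣQ = (0.6670·18.00 + 0.05840·75.50) / 0.7254 = 16.42/0.7254 = 22.63 mg/L.
Travel time t = 21.0·1000 / 0.47 = 44680 s = 12.41 h.
Decay over the reach: 22.63·exp(−kt) = 22.63·0.2861 = 6.474 mg/L.

6.47 mg/L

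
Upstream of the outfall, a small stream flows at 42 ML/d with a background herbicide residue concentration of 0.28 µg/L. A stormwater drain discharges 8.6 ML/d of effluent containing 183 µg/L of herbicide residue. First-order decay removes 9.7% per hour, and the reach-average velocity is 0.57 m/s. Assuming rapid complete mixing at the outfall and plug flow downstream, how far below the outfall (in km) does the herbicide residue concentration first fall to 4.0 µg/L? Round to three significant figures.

41.4 km

Conservation of mass: C = (42.00·0.2800 + 8.600·183.0) / 50.60 = 1586/50.60 = 31.34 µg/L.
9.7%/h lost → k = −ln(1 − 0.097) = 0.1020 h⁻¹.
Set 31.34·exp(−k·t) = 4.0 → t = ln(31.34/4.0)/k = 72630 s = 20.17 h.
Distance = v·t = 0.57·72630 = 41400 m = 41.40 km.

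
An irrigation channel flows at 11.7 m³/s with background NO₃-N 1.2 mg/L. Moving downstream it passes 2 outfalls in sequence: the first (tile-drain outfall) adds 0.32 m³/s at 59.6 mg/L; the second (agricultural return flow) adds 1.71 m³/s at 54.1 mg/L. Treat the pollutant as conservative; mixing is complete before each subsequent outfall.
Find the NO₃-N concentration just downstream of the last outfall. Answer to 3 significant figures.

Outfall 1: combined Q = 12.02 m³/s; C = (11.70·1.200 + 0.3200·59.60)/12.02 = 2.755 mg/L.
Outfall 2: combined Q = 13.73 m³/s; C = (12.02·2.755 + 1.710·54.10)/13.73 = 9.150 mg/L.

9.15 mg/L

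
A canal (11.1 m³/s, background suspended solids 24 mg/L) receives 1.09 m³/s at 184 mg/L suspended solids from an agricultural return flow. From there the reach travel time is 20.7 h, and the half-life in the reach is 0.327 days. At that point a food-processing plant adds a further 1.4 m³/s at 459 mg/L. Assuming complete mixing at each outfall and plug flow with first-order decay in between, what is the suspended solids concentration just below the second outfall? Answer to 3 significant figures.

52.8 mg/L

Flow-weighted average: C = (11.10·24.00 + 1.090·184.0) / 12.19 = 467.0/12.19 = 38.31 mg/L; combined flow 12.19 m³/s.
Half-life 0.327 d → k = ln 2 / 0.327 = 2.120 d⁻¹.
After decay, C = 38.31 × e^(−kt) = 38.31 × 0.1607 = 6.156 mg/L.
At the second outfall, C = (12.19·6.156 + 1.400·459.0) / (12.19 + 1.400) = 52.81 mg/L.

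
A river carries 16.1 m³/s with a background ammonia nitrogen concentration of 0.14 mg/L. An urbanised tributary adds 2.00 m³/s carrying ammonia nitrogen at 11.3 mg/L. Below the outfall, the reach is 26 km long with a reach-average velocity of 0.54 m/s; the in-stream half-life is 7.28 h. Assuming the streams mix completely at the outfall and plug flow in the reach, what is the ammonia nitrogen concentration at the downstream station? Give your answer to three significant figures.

0.384 mg/L

Mixed concentration C = ΣQC/ΣQ = (16.10·0.1400 + 2.000·11.30) / 18.10 = 24.85/18.10 = 1.373 mg/L.
Travel time t = 26·1000 / 0.54 = 48150 s = 13.37 h.
Half-life 7.28 h → k = ln 2 / 7.28 = 0.09521 h⁻¹ = 2.285 d⁻¹.
Applying C = C₀e^(−kt): 1.373 × 0.2799 = 0.3843 mg/L.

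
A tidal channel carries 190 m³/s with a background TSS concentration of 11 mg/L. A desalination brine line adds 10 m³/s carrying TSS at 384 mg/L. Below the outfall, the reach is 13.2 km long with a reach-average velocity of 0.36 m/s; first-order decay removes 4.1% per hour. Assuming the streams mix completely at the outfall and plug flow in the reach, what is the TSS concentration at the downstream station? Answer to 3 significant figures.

Mass balance: C = (190.0·11.00 + 10.00·384.0) / 200.0 = 5930/200.0 = 29.65 mg/L.
Travel time t = 13.2·1000 / 0.36 = 36670 s = 10.19 h.
4.1%/h lost → k = −ln(1 − 0.041) = 0.04186 h⁻¹.
Applying C = C₀e^(−kt): 29.65 × 0.6529 = 19.36 mg/L.

19.4 mg/L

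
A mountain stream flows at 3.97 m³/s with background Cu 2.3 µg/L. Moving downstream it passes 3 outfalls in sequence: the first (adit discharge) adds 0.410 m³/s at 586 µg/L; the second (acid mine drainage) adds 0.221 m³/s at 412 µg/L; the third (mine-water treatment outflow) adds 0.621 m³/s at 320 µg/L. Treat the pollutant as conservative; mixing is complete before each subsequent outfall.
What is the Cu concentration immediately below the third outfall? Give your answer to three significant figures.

Outfall 1: combined Q = 4.380 m³/s; C = (3.970·2.300 + 0.4100·586.0)/4.380 = 56.94 µg/L.
Outfall 2: combined Q = 4.601 m³/s; C = (4.380·56.94 + 0.2210·412.0)/4.601 = 73.99 µg/L.
Outfall 3: combined Q = 5.222 m³/s; C = (4.601·73.99 + 0.6210·320.0)/5.222 = 103.2 µg/L.

103 µg/L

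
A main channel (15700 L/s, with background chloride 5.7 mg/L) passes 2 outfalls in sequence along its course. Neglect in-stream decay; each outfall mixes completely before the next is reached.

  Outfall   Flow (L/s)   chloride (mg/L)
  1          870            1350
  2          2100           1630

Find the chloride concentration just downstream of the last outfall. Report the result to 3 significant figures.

251 mg/L

Outfall 1: combined Q = 16570 L/s; C = (15700·5.700 + 870.0·1350)/16570 = 76.28 mg/L.
Outfall 2: combined Q = 18670 L/s; C = (16570·76.28 + 2100·1630)/18670 = 251.0 mg/L.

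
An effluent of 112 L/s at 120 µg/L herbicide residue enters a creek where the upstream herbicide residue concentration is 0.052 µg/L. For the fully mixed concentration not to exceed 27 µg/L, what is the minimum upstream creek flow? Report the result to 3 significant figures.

Set C_mix = 27: (Q·0.05200 + 112.0·120.0) / (Q + 112.0) = 27
→ Q = 112.0·(120.0 − 27)/(27 − 0.05200) = 386.5 L/s.

387 L/s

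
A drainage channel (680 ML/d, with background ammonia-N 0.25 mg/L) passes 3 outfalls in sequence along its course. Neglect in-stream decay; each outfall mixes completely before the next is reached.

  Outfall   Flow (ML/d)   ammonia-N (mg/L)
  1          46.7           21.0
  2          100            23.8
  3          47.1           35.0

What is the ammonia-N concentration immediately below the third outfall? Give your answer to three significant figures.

5.93 mg/L

After outfall 1: Q = 680.0 + 46.70 = 726.7 ML/d; C = (680.0·0.2500 + 46.70·21.00)/726.7 = 1.583 mg/L.
After outfall 2: Q = 726.7 + 100.0 = 826.7 ML/d; C = (726.7·1.583 + 100.0·23.80)/826.7 = 4.271 mg/L.
After outfall 3: Q = 826.7 + 47.10 = 873.8 ML/d; C = (826.7·4.271 + 47.10·35.00)/873.8 = 5.927 mg/L.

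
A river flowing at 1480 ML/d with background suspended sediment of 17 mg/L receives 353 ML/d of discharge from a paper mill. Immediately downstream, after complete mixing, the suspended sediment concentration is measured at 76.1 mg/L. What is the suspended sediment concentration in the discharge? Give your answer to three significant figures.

Mass balance: 1480·17.00 + 353.0·Cₑ = 1833·76.10
→ Cₑ = (1833·76.10 − 1480·17.00) / 353.0 = 323.9 mg/L.

324 mg/L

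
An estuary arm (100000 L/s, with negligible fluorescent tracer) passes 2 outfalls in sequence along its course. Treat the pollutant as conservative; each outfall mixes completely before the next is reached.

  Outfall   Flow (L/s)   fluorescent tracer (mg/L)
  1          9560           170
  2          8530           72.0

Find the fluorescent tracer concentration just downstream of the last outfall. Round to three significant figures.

Outfall 1: combined Q = 109600 L/s; C = (100000·0 + 9560·170.0)/109600 = 14.83 mg/L.
Outfall 2: combined Q = 118100 L/s; C = (109600·14.83 + 8530·72.00)/118100 = 18.96 mg/L.

19.0 mg/L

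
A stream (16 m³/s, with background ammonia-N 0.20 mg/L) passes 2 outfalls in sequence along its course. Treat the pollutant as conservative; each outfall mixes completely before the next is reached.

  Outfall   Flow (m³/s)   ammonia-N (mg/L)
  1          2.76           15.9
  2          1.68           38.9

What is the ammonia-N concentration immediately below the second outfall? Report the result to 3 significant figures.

5.50 mg/L

After outfall 1: Q = 16.00 + 2.760 = 18.76 m³/s; C = (16.00·0.2000 + 2.760·15.90)/18.76 = 2.510 mg/L.
After outfall 2: Q = 18.76 + 1.680 = 20.44 m³/s; C = (18.76·2.510 + 1.680·38.90)/20.44 = 5.501 mg/L.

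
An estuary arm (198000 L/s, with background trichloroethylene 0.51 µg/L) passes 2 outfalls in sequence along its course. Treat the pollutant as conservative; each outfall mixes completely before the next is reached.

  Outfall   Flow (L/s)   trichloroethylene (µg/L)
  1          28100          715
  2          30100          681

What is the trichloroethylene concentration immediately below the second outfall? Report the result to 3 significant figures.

After outfall 1: Q = 198000 + 28100 = 226100 L/s; C = (198000·0.5100 + 28100·715.0)/226100 = 89.31 µg/L.
After outfall 2: Q = 226100 + 30100 = 256200 L/s; C = (226100·89.31 + 30100·681.0)/256200 = 158.8 µg/L.

159 µg/L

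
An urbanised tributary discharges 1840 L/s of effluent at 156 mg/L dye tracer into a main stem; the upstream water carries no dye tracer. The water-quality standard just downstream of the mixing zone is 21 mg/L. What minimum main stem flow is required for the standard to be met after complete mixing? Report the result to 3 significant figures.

Set C_mix = 21: (Q·0 + 1840·156.0) / (Q + 1840) = 21
→ Q = 1840·(156.0 − 21)/(21 − 0) = 11830 L/s.

11800 L/s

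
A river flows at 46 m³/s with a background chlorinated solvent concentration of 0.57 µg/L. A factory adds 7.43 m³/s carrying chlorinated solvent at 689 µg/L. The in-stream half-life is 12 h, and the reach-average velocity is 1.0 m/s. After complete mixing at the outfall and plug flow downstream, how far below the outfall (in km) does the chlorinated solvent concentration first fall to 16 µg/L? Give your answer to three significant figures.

Flow-weighted average: C = (46.00·0.5700 + 7.430·689.0) / 53.43 = 5145/53.43 = 96.30 µg/L.
Half-life 12 h → k = ln 2 / 12 = 0.05776 h⁻¹ = 1.386 d⁻¹.
Set 96.30·exp(−k·t) = 16 → t = ln(96.30/16)/k = 111900 s = 31.07 h.
Distance = v·t = 1.0·111900 = 111900 m = 111.9 km.

112 km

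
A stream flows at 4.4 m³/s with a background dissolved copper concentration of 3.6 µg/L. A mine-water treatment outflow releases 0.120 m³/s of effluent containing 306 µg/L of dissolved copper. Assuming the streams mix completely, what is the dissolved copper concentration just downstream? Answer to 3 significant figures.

Mixed concentration C = ΣQC/ΣQ = (4.400·3.600 + 0.1200·306.0) / 4.520 = 52.56/4.520 = 11.63 µg/L.

11.6 µg/L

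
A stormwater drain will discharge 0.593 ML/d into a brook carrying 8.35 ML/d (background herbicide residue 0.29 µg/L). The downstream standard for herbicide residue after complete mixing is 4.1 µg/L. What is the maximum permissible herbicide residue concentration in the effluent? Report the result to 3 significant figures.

At the limit, (Qr·Cr + Qe·Cₑ)/(Qr + Qe) = 4.1:
Cₑ = (8.943·4.1 − 8.350·0.2900) / 0.5930 = 57.75 µg/L.

57.7 µg/L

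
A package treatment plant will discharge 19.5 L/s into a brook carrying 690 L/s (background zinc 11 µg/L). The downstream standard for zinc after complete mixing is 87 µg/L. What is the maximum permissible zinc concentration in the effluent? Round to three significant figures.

At the limit, (Qr·Cr + Qe·Cₑ)/(Qr + Qe) = 87:
Cₑ = (709.5·87 − 690.0·11.00) / 19.50 = 2776 µg/L.

2780 µg/L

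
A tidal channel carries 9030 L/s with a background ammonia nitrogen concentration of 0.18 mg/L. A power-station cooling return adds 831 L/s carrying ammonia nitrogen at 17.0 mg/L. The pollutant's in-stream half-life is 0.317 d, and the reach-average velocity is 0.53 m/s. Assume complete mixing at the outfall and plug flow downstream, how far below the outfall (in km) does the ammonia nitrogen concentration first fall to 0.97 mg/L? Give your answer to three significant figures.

Mixed concentration C = ΣQC/ΣQ = (9030·0.1800 + 831.0·17.00) / 9861 = 15750/9861 = 1.597 mg/L.
Half-life 0.317 d → k = ln 2 / 0.317 = 2.187 d⁻¹.
Set 1.597·exp(−k·t) = 0.97 → t = ln(1.597/0.97)/k = 19710 s = 5.476 h.
Distance = v·t = 0.53·19710 = 10450 m = 10.45 km.

10.4 km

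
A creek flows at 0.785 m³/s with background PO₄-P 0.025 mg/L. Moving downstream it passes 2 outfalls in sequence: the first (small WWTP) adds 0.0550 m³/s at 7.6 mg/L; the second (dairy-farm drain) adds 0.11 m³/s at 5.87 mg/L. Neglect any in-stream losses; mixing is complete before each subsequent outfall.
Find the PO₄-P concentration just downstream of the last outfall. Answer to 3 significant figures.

1.14 mg/L

Outfall 1: combined Q = 0.8400 m³/s; C = (0.7850·0.02500 + 0.05500·7.600)/0.8400 = 0.5210 mg/L.
Outfall 2: combined Q = 0.9500 m³/s; C = (0.8400·0.5210 + 0.1100·5.870)/0.9500 = 1.140 mg/L.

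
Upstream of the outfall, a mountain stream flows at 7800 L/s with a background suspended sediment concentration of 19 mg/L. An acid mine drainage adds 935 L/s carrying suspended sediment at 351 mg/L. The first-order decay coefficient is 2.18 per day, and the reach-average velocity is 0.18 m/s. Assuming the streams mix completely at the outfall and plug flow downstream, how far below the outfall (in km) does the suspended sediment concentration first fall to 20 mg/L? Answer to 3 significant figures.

7.16 km

Mixed concentration C = ΣQC/ΣQ = (7800·19.00 + 935.0·351.0) / 8735 = 476400/8735 = 54.54 mg/L.
Set 54.54·exp(−k·t) = 20 → t = ln(54.54/20)/k = 39760 s = 11.04 h.
Distance = v·t = 0.18·39760 = 7156 m = 7.156 km.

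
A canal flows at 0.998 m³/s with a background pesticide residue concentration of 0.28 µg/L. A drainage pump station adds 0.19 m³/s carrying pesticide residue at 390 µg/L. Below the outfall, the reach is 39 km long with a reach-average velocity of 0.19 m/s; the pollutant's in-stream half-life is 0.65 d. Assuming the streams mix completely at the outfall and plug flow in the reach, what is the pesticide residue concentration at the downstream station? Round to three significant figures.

4.97 µg/L

After mixing, C = (0.9980·0.2800 + 0.1900·390.0) / 1.188 = 74.38/1.188 = 62.61 µg/L.
Travel time t = 39·1000 / 0.19 = 205300 s = 57.02 h.
Half-life 0.65 d → k = ln 2 / 0.65 = 1.066 d⁻¹.
First-order decay: C = 62.61·exp(−k·t) = 62.61·0.07939 = 4.970 µg/L.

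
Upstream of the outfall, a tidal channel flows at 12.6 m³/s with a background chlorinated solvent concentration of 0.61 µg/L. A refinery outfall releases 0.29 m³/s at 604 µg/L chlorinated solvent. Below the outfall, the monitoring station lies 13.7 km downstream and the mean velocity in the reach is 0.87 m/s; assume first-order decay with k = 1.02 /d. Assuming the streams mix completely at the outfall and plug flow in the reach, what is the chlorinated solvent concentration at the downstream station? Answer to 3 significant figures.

11.8 µg/L

Conservation of mass: C = (12.60·0.6100 + 0.2900·604.0) / 12.89 = 182.8/12.89 = 14.19 µg/L.
Travel time t = 13.7·1000 / 0.87 = 15750 s = 4.374 h.
After decay, C = 14.19 × e^(−kt) = 14.19 × 0.8304 = 11.78 µg/L.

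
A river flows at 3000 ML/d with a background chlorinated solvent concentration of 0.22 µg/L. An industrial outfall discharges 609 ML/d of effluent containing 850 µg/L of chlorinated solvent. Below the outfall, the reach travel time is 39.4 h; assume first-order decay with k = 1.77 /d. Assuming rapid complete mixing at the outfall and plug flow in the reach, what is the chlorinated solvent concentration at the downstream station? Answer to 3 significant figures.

7.86 µg/L

Mixed concentration C = ΣQC/ΣQ = (3000·0.2200 + 609.0·850.0) / 3609 = 518300/3609 = 143.6 µg/L.
First-order decay: C = 143.6·exp(−k·t) = 143.6·0.05471 = 7.857 µg/L.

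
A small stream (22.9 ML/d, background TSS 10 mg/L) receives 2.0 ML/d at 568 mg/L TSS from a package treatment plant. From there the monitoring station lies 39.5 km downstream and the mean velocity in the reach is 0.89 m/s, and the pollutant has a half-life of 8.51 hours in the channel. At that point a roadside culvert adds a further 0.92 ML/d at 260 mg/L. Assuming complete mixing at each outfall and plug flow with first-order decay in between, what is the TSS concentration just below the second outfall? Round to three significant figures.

28.6 mg/L

Mass balance: C = (22.90·10.00 + 2.000·568.0) / 24.90 = 1365/24.90 = 54.82 mg/L; combined flow 24.90 ML/d.
Travel time t = 39.5·1000 / 0.89 = 44380 s = 12.33 h.
Half-life 8.51 h → k = ln 2 / 8.51 = 0.08145 h⁻¹ = 1.955 d⁻¹.
Applying C = C₀e^(−kt): 54.82 × 0.3664 = 20.08 mg/L.
Second outfall: C = (24.90·20.08 + 0.9200·260.0)/25.82 = 28.63 mg/L.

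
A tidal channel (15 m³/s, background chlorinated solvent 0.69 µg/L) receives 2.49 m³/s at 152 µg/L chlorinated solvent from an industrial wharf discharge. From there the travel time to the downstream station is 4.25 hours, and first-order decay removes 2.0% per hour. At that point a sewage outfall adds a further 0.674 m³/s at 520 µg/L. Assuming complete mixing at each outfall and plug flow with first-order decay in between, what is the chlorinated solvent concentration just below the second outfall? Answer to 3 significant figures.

38.9 µg/L

Conservation of mass: C = (15.00·0.6900 + 2.490·152.0) / 17.49 = 388.8/17.49 = 22.23 µg/L; combined flow 17.49 m³/s.
2.0%/h lost → k = −ln(1 − 0.02) = 0.02020 h⁻¹.
First-order decay: C = 22.23·exp(−k·t) = 22.23·0.9177 = 20.40 µg/L.
Second outfall: C = (17.49·20.40 + 0.6740·520.0)/18.16 = 38.94 µg/L.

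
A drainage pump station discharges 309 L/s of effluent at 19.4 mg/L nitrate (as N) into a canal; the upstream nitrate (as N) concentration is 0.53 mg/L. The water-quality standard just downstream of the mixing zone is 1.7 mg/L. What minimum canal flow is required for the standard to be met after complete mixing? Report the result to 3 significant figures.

4670 L/s

Set C_mix = 1.7: (Q·0.5300 + 309.0·19.40) / (Q + 309.0) = 1.7
→ Q = 309.0·(19.40 − 1.7)/(1.7 − 0.5300) = 4675 L/s.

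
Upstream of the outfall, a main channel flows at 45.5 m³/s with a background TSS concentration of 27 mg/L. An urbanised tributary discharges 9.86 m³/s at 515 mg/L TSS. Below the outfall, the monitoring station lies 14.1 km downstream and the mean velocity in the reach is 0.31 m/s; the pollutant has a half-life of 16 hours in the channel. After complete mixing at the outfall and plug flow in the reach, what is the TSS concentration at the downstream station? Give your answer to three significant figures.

Flow-weighted average: C = (45.50·27.00 + 9.860·515.0) / 55.36 = 6306/55.36 = 113.9 mg/L.
Travel time t = 14.1·1000 / 0.31 = 45480 s = 12.63 h.
Half-life 16 h → k = ln 2 / 16 = 0.04332 h⁻¹ = 1.040 d⁻¹.
First-order decay: C = 113.9·exp(−k·t) = 113.9·0.5785 = 65.90 mg/L.

65.9 mg/L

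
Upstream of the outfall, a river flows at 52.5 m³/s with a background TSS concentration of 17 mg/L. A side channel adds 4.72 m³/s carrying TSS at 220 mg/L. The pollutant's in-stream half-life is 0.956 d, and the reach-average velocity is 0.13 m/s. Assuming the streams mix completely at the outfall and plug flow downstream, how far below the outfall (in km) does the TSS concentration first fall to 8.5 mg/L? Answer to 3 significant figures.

Mixed concentration C = ΣQC/ΣQ = (52.50·17.00 + 4.720·220.0) / 57.22 = 1931/57.22 = 33.75 mg/L.
Half-life 0.956 d → k = ln 2 / 0.956 = 0.7250 d⁻¹.
Set 33.75·exp(−k·t) = 8.5 → t = ln(33.75/8.5)/k = 164300 s = 45.64 h.
Distance = v·t = 0.13·164300 = 21360 m = 21.36 km.

21.4 km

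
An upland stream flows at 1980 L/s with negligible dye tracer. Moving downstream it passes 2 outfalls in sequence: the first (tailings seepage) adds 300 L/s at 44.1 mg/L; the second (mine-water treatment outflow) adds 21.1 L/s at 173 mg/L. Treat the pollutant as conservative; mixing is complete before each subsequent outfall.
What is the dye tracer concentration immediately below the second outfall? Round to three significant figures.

7.34 mg/L

Below outfall 1: Q → 2280 L/s, C = (1980·0 + 300.0·44.10)/2280 = 5.803 mg/L.
Below outfall 2: Q → 2301 L/s, C = (2280·5.803 + 21.10·173.0)/2301 = 7.336 mg/L.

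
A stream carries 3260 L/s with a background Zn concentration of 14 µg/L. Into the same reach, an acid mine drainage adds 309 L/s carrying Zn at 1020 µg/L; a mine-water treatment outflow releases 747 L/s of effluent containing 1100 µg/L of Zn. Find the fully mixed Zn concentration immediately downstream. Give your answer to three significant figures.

274 µg/L

Flow-weighted average: C = (3260·14.00 + 309.0·1020 + 747.0·1100) / 4316 = 1183000/4316 = 274.0 µg/L.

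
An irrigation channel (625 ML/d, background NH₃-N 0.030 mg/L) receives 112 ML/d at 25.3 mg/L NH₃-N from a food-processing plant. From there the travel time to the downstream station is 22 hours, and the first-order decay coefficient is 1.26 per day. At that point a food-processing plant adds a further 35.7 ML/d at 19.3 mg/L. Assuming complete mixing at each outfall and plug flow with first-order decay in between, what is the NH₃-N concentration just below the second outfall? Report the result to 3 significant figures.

Mass balance: C = (625.0·0.03000 + 112.0·25.30) / 737.0 = 2852/737.0 = 3.870 mg/L; combined flow 737.0 ML/d.
First-order decay: C = 3.870·exp(−k·t) = 3.870·0.3151 = 1.219 mg/L.
At the second outfall, C = (737.0·1.219 + 35.70·19.30) / (737.0 + 35.70) = 2.055 mg/L.

2.05 mg/L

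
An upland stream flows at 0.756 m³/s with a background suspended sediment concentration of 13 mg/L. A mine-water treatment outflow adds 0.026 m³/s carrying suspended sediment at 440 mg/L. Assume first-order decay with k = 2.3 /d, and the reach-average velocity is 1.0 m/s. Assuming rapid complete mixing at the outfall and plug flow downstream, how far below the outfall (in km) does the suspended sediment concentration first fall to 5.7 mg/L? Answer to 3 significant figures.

58.7 km

Flow-weighted average: C = (0.7560·13.00 + 0.02600·440.0) / 0.7820 = 21.27/0.7820 = 27.20 mg/L.
Set 27.20·exp(−k·t) = 5.7 → t = ln(27.20/5.7)/k = 58700 s = 16.31 h.
Distance = v·t = 1.0·58700 = 58700 m = 58.70 km.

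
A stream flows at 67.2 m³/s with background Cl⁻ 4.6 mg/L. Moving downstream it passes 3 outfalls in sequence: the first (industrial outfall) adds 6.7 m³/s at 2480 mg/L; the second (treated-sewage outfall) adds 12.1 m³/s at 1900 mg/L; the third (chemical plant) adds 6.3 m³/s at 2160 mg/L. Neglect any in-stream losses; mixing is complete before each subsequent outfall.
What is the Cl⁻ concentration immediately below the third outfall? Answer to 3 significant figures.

580 mg/L

After outfall 1: Q = 67.20 + 6.700 = 73.90 m³/s; C = (67.20·4.600 + 6.700·2480)/73.90 = 229.0 mg/L.
After outfall 2: Q = 73.90 + 12.10 = 86.00 m³/s; C = (73.90·229.0 + 12.10·1900)/86.00 = 464.1 mg/L.
After outfall 3: Q = 86.00 + 6.300 = 92.30 m³/s; C = (86.00·464.1 + 6.300·2160)/92.30 = 579.9 mg/L.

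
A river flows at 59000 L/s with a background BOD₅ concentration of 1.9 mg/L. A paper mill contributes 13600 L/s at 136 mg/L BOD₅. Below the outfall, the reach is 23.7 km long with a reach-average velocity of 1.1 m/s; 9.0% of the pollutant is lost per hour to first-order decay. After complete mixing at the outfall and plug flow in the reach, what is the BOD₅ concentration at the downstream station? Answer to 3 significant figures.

Flow-weighted average: C = (59000·1.900 + 13600·136.0) / 72600 = 1962000/72600 = 27.02 mg/L.
Travel time t = 23.7·1000 / 1.1 = 21550 s = 5.985 h.
9.0%/h lost → k = −ln(1 − 0.09) = 0.09431 h⁻¹.
After decay, C = 27.02 × e^(−kt) = 27.02 × 0.5687 = 15.37 mg/L.

15.4 mg/L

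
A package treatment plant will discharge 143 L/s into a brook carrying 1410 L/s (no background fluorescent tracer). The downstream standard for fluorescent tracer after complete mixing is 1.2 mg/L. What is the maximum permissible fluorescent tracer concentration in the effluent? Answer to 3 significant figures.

At the limit, (Qr·Cr + Qe·Cₑ)/(Qr + Qe) = 1.2:
Cₑ = (1553·1.2 − 1410·0) / 143.0 = 13.03 mg/L.

13.0 mg/L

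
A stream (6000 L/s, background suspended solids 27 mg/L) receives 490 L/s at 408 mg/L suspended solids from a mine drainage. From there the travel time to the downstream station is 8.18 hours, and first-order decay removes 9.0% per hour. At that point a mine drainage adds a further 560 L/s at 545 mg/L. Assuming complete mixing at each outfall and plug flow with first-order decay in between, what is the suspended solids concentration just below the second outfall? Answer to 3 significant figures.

67.0 mg/L

Conservation of mass: C = (6000·27.00 + 490.0·408.0) / 6490 = 361900/6490 = 55.77 mg/L; combined flow 6490 L/s.
9.0%/h lost → k = −ln(1 − 0.09) = 0.09431 h⁻¹.
Decay over the reach: 55.77·exp(−kt) = 55.77·0.4623 = 25.78 mg/L.
Second outfall: C = (6490·25.78 + 560.0·545.0)/7050 = 67.03 mg/L.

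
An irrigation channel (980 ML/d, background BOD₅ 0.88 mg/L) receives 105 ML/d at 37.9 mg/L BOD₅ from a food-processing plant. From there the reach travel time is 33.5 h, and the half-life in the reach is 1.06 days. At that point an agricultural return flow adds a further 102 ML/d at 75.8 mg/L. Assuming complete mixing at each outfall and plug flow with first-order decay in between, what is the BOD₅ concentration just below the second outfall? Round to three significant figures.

8.15 mg/L

Mass balance: C = (980.0·0.8800 + 105.0·37.90) / 1085 = 4842/1085 = 4.463 mg/L; combined flow 1085 ML/d.
Half-life 1.06 d → k = ln 2 / 1.06 = 0.6539 d⁻¹.
Decay over the reach: 4.463·exp(−kt) = 4.463·0.4014 = 1.791 mg/L.
Second outfall: C = (1085·1.791 + 102.0·75.80)/1187 = 8.151 mg/L.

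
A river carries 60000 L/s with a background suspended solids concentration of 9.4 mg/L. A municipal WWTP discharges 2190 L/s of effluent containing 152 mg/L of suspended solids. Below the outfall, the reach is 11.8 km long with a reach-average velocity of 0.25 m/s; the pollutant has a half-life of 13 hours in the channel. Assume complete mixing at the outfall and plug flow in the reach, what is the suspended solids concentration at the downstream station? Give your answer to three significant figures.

Mixed concentration C = ΣQC/ΣQ = (60000·9.400 + 2190·152.0) / 62190 = 896900/62190 = 14.42 mg/L.
Travel time t = 11.8·1000 / 0.25 = 47200 s = 13.11 h.
Half-life 13 h → k = ln 2 / 13 = 0.05332 h⁻¹ = 1.280 d⁻¹.
Applying C = C₀e^(−kt): 14.42 × 0.4970 = 7.168 mg/L.

7.17 mg/L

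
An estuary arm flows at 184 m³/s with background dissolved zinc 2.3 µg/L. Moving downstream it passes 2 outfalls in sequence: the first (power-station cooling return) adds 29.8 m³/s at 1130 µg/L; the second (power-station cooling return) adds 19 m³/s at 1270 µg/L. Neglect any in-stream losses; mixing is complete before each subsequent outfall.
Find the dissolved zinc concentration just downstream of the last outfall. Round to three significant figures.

250 µg/L

After outfall 1: Q = 184.0 + 29.80 = 213.8 m³/s; C = (184.0·2.300 + 29.80·1130)/213.8 = 159.5 µg/L.
After outfall 2: Q = 213.8 + 19.00 = 232.8 m³/s; C = (213.8·159.5 + 19.00·1270)/232.8 = 250.1 µg/L.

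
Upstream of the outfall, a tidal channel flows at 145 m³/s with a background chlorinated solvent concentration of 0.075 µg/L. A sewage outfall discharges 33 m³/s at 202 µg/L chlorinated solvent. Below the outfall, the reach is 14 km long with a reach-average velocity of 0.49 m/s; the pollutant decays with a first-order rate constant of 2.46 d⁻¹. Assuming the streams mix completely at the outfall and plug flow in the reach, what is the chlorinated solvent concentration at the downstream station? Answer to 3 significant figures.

16.6 µg/L

Conservation of mass: C = (145.0·0.07500 + 33.00·202.0) / 178.0 = 6677/178.0 = 37.51 µg/L.
Travel time t = 14·1000 / 0.49 = 28570 s = 7.937 h.
Decay over the reach: 37.51·exp(−kt) = 37.51·0.4433 = 16.63 µg/L.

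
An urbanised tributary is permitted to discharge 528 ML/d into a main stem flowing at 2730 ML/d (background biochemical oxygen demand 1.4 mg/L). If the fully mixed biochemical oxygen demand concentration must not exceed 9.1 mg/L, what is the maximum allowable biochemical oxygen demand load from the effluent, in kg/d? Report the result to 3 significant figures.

Mass balance at the limit: 2730·1.400 + 528.0·Cₑ = 3258·9.1 → Cₑ = 48.91 mg/L.
528.0 ML/d = 6.111 m³/s. Load = 6.111 m³/s × 48.91 g/m³ × 86 400 s/d = 25830 kg/d.

25800 kg/d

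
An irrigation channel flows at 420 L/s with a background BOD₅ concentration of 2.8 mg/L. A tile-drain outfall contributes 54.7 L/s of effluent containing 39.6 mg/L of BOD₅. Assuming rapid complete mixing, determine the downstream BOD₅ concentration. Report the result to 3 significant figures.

7.04 mg/L

Mass balance: C = (420.0·2.800 + 54.70·39.60) / 474.7 = 3342/474.7 = 7.040 mg/L.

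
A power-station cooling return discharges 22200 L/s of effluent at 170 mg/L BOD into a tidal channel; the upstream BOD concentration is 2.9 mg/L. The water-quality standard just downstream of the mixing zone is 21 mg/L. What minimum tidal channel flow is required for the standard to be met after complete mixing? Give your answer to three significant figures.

183000 L/s

Set C_mix = 21: (Q·2.900 + 22200·170.0) / (Q + 22200) = 21
→ Q = 22200·(170.0 − 21)/(21 − 2.900) = 182800 L/s.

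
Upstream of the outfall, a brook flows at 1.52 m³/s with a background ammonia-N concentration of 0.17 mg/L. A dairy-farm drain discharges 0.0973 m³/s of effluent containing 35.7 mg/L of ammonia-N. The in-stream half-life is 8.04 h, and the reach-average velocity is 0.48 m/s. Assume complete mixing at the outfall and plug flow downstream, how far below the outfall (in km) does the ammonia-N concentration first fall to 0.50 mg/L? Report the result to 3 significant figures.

Mass balance: C = (1.520·0.1700 + 0.09730·35.70) / 1.617 = 3.732/1.617 = 2.308 mg/L.
Half-life 8.04 h → k = ln 2 / 8.04 = 0.08621 h⁻¹ = 2.069 d⁻¹.
Set 2.308·exp(−k·t) = 0.50 → t = ln(2.308/0.50)/k = 63860 s = 17.74 h.
Distance = v·t = 0.48·63860 = 30650 m = 30.65 km.

30.7 km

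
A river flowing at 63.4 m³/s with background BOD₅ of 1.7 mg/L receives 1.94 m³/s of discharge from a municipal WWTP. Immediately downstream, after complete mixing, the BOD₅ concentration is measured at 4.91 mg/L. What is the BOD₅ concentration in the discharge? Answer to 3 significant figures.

Mass balance: 63.40·1.700 + 1.940·Cₑ = 65.34·4.910
→ Cₑ = (65.34·4.910 − 63.40·1.700) / 1.940 = 109.8 mg/L.

110 mg/L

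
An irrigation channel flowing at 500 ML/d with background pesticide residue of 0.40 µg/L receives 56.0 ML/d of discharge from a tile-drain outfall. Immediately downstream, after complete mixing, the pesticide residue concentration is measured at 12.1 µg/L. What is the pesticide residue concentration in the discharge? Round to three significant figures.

Mass balance: 500.0·0.4000 + 56.00·Cₑ = 556.0·12.10
→ Cₑ = (556.0·12.10 − 500.0·0.4000) / 56.00 = 116.6 µg/L.

117 µg/L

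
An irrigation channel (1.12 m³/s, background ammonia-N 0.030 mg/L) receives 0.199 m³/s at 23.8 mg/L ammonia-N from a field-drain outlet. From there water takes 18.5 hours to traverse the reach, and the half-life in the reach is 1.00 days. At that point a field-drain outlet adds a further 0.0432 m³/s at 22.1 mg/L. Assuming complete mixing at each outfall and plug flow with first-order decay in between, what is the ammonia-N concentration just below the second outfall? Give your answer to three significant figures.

2.75 mg/L

After mixing, C = (1.120·0.03000 + 0.1990·23.80) / 1.319 = 4.770/1.319 = 3.616 mg/L; combined flow 1.319 m³/s.
Half-life 1.00 d → k = ln 2 / 1.00 = 0.6931 d⁻¹.
Decay over the reach: 3.616·exp(−kt) = 3.616·0.5861 = 2.119 mg/L.
Second outfall: C = (1.319·2.119 + 0.04320·22.10)/1.362 = 2.753 mg/L.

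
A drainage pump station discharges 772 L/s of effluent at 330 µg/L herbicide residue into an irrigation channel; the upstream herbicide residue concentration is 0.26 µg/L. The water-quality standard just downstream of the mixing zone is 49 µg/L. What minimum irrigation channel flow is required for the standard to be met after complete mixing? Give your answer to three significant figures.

4450 L/s

Set C_mix = 49: (Q·0.2600 + 772.0·330.0) / (Q + 772.0) = 49
→ Q = 772.0·(330.0 − 49)/(49 − 0.2600) = 4451 L/s.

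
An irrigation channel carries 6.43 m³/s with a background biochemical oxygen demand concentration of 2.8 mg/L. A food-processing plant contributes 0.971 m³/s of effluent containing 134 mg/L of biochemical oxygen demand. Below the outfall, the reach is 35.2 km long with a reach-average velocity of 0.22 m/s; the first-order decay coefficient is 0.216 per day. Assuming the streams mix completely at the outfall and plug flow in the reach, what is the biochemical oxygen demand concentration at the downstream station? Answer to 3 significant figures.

Mass balance: C = (6.430·2.800 + 0.9710·134.0) / 7.401 = 148.1/7.401 = 20.01 mg/L.
Travel time t = 35.2·1000 / 0.22 = 160000 s = 44.44 h.
Applying C = C₀e^(−kt): 20.01 × 0.6703 = 13.42 mg/L.

13.4 mg/L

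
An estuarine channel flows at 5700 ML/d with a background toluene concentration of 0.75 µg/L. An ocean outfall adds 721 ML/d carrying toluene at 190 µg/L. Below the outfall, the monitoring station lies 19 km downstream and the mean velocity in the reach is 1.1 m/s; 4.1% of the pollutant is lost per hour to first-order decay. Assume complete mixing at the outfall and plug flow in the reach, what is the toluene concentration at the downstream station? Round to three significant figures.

18.0 µg/L

Mixed concentration C = ΣQC/ΣQ = (5700·0.7500 + 721.0·190.0) / 6421 = 141300/6421 = 22.00 µg/L.
Travel time t = 19·1000 / 1.1 = 17270 s = 4.798 h.
4.1%/h lost → k = −ln(1 − 0.041) = 0.04186 h⁻¹.
Applying C = C₀e^(−kt): 22.00 × 0.8180 = 18.00 µg/L.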